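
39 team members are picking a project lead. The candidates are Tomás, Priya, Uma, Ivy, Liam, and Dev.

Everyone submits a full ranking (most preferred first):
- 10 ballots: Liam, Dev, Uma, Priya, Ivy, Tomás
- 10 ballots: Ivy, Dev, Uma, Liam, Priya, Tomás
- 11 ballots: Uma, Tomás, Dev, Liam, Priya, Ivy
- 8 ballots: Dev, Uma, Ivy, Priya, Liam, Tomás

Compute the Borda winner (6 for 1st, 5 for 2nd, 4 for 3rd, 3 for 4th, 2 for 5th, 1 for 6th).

Dev

Tomás: 10×1 + 10×1 + 11×5 + 8×1 = 83
Priya: 10×3 + 10×2 + 11×2 + 8×3 = 96
Uma: 10×4 + 10×4 + 11×6 + 8×5 = 186
Ivy: 10×2 + 10×6 + 11×1 + 8×4 = 123
Liam: 10×6 + 10×3 + 11×3 + 8×2 = 139
Dev: 10×5 + 10×5 + 11×4 + 8×6 = 192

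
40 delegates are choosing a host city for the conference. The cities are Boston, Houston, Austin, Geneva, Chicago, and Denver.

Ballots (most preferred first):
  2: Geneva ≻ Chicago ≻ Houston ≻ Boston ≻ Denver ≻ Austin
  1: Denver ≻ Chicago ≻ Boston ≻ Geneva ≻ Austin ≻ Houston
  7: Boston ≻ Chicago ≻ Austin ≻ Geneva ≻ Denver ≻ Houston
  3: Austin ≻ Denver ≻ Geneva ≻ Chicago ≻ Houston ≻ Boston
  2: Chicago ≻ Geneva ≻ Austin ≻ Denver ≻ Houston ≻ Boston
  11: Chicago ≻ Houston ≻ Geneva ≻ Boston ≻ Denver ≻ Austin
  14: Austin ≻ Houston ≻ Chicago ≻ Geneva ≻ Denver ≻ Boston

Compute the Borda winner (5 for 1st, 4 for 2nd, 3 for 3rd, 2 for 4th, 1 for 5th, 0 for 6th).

Chicago

Boston: 2×2 + 1×3 + 7×5 + 3×0 + 2×0 + 11×2 + 14×0 = 64
Houston: 2×3 + 1×0 + 7×0 + 3×1 + 2×1 + 11×4 + 14×4 = 111
Austin: 2×0 + 1×1 + 7×3 + 3×5 + 2×3 + 11×0 + 14×5 = 113
Geneva: 2×5 + 1×2 + 7×2 + 3×3 + 2×4 + 11×3 + 14×2 = 104
Chicago: 2×4 + 1×4 + 7×4 + 3×2 + 2×5 + 11×5 + 14×3 = 153
Denver: 2×1 + 1×5 + 7×1 + 3×4 + 2×2 + 11×1 + 14×1 = 55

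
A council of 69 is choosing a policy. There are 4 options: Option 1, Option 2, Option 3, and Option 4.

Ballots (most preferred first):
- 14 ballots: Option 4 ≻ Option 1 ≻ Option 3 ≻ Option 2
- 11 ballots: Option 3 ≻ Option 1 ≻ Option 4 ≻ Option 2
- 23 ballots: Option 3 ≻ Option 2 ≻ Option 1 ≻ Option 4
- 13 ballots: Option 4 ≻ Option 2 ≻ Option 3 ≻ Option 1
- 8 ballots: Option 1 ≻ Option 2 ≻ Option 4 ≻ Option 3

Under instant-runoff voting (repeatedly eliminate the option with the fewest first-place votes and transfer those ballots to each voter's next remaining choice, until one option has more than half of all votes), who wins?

Round 1: Option 1 8, Option 2 0, Option 3 34, Option 4 27. Option 2 eliminated.
Round 2: Option 1 8, Option 3 34, Option 4 27. Option 1 eliminated.
Round 3: Option 3 34, Option 4 35. Option 4 has a majority (≥35).

Option 4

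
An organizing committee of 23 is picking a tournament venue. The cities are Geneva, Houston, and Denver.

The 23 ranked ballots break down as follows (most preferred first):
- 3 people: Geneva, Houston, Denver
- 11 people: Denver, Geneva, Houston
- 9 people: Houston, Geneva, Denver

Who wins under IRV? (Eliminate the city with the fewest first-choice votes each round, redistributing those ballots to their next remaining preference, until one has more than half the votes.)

Houston

Round 1: Geneva 3, Houston 9, Denver 11. Geneva eliminated.
Round 2: Houston 12, Denver 11. Houston has a majority (≥12).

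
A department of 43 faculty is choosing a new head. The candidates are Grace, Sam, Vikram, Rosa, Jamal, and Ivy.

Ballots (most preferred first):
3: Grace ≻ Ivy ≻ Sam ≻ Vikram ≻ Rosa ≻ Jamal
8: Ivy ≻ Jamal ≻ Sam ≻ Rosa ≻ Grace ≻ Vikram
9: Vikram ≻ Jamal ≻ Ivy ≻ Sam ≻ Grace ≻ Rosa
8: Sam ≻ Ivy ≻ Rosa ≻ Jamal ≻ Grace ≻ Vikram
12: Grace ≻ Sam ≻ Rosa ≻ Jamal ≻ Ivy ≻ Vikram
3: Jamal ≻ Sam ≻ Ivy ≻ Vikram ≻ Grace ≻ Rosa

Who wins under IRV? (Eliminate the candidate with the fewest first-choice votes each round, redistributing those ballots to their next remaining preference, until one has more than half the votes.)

Round 1: Grace 15, Sam 8, Vikram 9, Rosa 0, Jamal 3, Ivy 8. Rosa eliminated.
Round 2: Grace 15, Sam 8, Vikram 9, Jamal 3, Ivy 8. Jamal eliminated.
Round 3: Grace 15, Sam 11, Vikram 9, Ivy 8. Ivy eliminated.
Round 4: Grace 15, Sam 19, Vikram 9. Vikram eliminated.
Round 5: Grace 15, Sam 28. Sam has a majority (≥22).

Sam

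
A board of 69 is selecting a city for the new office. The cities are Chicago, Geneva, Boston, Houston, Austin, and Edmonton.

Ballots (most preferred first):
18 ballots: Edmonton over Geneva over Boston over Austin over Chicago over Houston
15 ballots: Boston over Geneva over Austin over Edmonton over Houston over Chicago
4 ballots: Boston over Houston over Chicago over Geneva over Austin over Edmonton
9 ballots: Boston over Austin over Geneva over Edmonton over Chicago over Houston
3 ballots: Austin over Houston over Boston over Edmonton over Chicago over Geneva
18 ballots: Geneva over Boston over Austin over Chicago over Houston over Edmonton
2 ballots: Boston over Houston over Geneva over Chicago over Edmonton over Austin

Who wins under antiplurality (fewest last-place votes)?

Boston

Last-place votes: Chicago 15, Geneva 3, Boston 0, Houston 27, Austin 2, Edmonton 22.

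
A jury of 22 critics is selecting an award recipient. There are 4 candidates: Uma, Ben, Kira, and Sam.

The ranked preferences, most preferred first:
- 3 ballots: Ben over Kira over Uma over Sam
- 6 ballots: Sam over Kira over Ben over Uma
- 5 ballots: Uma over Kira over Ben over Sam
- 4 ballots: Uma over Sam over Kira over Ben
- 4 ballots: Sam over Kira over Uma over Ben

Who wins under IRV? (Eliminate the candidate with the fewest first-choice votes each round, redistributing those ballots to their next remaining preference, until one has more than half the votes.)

Uma

Round 1: Uma 9, Ben 3, Kira 0, Sam 10. Kira eliminated.
Round 2: Uma 9, Ben 3, Sam 10. Ben eliminated.
Round 3: Uma 12, Sam 10. Uma has a majority (≥12).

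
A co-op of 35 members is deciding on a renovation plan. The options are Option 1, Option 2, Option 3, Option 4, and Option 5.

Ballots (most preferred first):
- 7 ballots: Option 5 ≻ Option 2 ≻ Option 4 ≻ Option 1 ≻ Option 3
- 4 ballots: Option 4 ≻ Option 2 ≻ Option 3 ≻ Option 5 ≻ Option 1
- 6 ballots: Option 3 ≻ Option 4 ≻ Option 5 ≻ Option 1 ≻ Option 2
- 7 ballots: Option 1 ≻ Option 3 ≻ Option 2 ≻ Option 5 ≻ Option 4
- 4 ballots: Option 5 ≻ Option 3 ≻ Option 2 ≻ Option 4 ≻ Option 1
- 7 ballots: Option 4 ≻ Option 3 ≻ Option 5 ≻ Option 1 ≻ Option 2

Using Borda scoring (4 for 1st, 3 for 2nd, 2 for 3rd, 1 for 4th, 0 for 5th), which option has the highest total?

Option 1: 7×1 + 4×0 + 6×1 + 7×4 + 4×0 + 7×1 = 48
Option 2: 7×3 + 4×3 + 6×0 + 7×2 + 4×2 + 7×0 = 55
Option 3: 7×0 + 4×2 + 6×4 + 7×3 + 4×3 + 7×3 = 86
Option 4: 7×2 + 4×4 + 6×3 + 7×0 + 4×1 + 7×4 = 80
Option 5: 7×4 + 4×1 + 6×2 + 7×1 + 4×4 + 7×2 = 81

Option 3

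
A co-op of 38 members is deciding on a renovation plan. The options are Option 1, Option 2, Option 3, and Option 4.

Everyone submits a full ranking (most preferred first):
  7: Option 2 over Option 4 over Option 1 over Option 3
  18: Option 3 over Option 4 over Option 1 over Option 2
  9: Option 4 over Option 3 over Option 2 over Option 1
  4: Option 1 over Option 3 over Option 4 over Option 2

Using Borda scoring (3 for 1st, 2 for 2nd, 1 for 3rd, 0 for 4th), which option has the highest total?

Option 4

Option 1: 7×1 + 18×1 + 9×0 + 4×3 = 37
Option 2: 7×3 + 18×0 + 9×1 + 4×0 = 30
Option 3: 7×0 + 18×3 + 9×2 + 4×2 = 80
Option 4: 7×2 + 18×2 + 9×3 + 4×1 = 81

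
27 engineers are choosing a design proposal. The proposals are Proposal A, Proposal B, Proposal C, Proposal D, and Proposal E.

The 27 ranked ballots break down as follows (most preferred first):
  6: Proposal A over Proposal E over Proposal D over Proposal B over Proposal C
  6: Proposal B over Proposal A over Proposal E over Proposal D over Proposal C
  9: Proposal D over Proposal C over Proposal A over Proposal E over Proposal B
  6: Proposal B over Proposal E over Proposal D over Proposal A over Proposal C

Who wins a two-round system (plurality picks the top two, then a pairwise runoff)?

Proposal D

Round 1 first-place votes: Proposal A 6, Proposal B 12, Proposal C 0, Proposal D 9, Proposal E 0. Proposal B and Proposal D advance.
Runoff: Proposal B is ranked above Proposal D on 12 ballots, Proposal D above Proposal B on 15.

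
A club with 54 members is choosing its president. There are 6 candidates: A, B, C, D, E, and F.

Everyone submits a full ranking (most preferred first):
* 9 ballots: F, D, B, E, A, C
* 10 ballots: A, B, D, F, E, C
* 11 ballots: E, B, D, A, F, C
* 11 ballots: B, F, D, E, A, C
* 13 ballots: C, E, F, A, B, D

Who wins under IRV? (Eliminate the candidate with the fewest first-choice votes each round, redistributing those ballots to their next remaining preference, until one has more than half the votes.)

Round 1: A 10, B 11, C 13, D 0, E 11, F 9. D eliminated.
Round 2: A 10, B 11, C 13, E 11, F 9. F eliminated.
Round 3: A 10, B 20, C 13, E 11. A eliminated.
Round 4: B 30, C 13, E 11. B has a majority (≥28).

B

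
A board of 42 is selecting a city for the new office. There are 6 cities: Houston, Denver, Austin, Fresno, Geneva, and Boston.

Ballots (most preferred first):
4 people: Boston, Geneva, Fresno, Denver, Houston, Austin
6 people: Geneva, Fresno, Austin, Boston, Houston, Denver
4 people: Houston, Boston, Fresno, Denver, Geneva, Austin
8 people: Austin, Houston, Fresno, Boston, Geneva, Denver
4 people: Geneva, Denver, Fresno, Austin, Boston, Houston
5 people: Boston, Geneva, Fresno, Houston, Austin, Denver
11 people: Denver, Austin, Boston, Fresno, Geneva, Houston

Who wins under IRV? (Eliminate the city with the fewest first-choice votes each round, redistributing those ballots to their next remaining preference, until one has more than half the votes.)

Boston

Round 1: Houston 4, Denver 11, Austin 8, Fresno 0, Geneva 10, Boston 9. Fresno eliminated.
Round 2: Houston 4, Denver 11, Austin 8, Geneva 10, Boston 9. Houston eliminated.
Round 3: Denver 11, Austin 8, Geneva 10, Boston 13. Austin eliminated.
Round 4: Denver 11, Geneva 10, Boston 21. Geneva eliminated.
Round 5: Denver 15, Boston 27. Boston has a majority (≥22).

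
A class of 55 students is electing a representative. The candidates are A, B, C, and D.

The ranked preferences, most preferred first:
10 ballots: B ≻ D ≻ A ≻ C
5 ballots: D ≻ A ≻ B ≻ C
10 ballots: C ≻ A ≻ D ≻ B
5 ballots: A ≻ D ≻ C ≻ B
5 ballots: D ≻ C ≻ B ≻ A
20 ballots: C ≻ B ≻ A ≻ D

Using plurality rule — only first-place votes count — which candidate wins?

First-place votes: A 5, B 10, C 30, D 10.

C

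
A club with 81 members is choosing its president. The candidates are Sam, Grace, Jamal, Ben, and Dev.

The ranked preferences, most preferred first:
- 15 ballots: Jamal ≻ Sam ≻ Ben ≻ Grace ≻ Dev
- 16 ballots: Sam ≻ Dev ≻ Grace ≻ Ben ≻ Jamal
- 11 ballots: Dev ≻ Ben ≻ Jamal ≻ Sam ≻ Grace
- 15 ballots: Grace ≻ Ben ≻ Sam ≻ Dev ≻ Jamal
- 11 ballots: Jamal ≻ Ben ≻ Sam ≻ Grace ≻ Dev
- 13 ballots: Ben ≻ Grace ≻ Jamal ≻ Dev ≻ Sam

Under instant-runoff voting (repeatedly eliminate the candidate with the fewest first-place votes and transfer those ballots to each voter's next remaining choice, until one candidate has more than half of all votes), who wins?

Ben

Round 1: Sam 16, Grace 15, Jamal 26, Ben 13, Dev 11. Dev eliminated.
Round 2: Sam 16, Grace 15, Jamal 26, Ben 24. Grace eliminated.
Round 3: Sam 16, Jamal 26, Ben 39. Sam eliminated.
Round 4: Jamal 26, Ben 55. Ben has a majority (≥41).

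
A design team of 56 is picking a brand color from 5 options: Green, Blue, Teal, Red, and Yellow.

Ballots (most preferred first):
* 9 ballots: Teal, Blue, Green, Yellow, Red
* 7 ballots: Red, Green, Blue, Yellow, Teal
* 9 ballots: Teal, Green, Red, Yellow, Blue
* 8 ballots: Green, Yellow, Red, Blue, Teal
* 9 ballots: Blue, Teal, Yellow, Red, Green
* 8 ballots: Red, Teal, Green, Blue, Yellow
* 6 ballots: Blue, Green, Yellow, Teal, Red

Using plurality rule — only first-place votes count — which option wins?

First-place votes: Green 8, Blue 15, Teal 18, Red 15, Yellow 0.

Teal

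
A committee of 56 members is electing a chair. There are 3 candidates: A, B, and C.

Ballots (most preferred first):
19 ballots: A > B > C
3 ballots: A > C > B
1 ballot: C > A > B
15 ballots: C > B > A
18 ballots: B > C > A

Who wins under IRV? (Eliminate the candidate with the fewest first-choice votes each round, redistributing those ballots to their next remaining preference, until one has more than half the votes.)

B

Round 1: A 22, B 18, C 16. C eliminated.
Round 2: A 23, B 33. B has a majority (≥29).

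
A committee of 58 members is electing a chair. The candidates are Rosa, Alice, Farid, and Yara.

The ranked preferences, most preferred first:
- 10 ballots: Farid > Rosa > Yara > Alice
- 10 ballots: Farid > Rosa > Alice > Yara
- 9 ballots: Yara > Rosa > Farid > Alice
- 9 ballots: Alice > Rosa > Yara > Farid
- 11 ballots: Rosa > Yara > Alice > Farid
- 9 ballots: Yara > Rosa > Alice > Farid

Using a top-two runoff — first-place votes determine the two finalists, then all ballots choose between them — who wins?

Yara

Round 1 first-place votes: Rosa 11, Alice 9, Farid 20, Yara 18. Farid and Yara advance.
Runoff: Farid is ranked above Yara on 20 ballots, Yara above Farid on 38.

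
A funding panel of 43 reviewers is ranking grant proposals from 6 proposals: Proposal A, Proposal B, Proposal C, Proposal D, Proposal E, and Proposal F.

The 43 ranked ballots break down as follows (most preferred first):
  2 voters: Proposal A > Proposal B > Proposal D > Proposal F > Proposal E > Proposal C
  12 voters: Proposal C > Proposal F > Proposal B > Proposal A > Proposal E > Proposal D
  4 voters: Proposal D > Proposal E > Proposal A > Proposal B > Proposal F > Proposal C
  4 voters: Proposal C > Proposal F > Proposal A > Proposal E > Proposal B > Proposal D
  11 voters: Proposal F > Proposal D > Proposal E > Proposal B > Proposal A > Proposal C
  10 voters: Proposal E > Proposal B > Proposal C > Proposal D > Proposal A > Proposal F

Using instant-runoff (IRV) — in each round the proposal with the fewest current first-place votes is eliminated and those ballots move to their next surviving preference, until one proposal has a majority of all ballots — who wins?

Round 1: Proposal A 2, Proposal B 0, Proposal C 16, Proposal D 4, Proposal E 10, Proposal F 11. Proposal B eliminated.
Round 2: Proposal A 2, Proposal C 16, Proposal D 4, Proposal E 10, Proposal F 11. Proposal A eliminated.
Round 3: Proposal C 16, Proposal D 6, Proposal E 10, Proposal F 11. Proposal D eliminated.
Round 4: Proposal C 16, Proposal E 14, Proposal F 13. Proposal F eliminated.
Round 5: Proposal C 16, Proposal E 27. Proposal E has a majority (≥22).

Proposal E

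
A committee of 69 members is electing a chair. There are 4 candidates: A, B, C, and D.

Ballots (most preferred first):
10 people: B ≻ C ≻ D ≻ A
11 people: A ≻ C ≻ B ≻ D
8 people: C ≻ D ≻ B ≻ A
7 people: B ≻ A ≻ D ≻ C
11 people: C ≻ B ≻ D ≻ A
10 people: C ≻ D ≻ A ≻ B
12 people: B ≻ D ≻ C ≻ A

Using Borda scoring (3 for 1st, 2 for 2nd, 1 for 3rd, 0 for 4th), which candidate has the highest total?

A: 10×0 + 11×3 + 8×0 + 7×2 + 11×0 + 10×1 + 12×0 = 57
B: 10×3 + 11×1 + 8×1 + 7×3 + 11×2 + 10×0 + 12×3 = 128
C: 10×2 + 11×2 + 8×3 + 7×0 + 11×3 + 10×3 + 12×1 = 141
D: 10×1 + 11×0 + 8×2 + 7×1 + 11×1 + 10×2 + 12×2 = 88

C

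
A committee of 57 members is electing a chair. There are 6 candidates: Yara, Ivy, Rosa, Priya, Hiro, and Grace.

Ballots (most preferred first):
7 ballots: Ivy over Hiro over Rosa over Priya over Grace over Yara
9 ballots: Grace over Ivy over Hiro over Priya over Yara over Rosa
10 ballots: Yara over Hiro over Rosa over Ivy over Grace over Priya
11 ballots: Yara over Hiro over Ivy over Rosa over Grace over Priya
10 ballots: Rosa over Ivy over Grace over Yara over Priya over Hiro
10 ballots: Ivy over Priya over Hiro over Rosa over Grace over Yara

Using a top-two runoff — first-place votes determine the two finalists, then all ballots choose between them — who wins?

Round 1 first-place votes: Yara 21, Ivy 17, Rosa 10, Priya 0, Hiro 0, Grace 9. Yara and Ivy advance.
Runoff: Yara is ranked above Ivy on 21 ballots, Ivy above Yara on 36.

Ivy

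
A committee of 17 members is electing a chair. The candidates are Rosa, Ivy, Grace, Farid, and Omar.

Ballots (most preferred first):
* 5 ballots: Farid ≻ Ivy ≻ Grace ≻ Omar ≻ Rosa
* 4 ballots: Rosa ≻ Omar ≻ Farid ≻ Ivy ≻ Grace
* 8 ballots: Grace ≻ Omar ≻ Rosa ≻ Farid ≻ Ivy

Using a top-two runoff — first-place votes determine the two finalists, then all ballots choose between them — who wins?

Round 1 first-place votes: Rosa 4, Ivy 0, Grace 8, Farid 5, Omar 0. Grace and Farid advance.
Runoff: Grace is ranked above Farid on 8 ballots, Farid above Grace on 9.

Farid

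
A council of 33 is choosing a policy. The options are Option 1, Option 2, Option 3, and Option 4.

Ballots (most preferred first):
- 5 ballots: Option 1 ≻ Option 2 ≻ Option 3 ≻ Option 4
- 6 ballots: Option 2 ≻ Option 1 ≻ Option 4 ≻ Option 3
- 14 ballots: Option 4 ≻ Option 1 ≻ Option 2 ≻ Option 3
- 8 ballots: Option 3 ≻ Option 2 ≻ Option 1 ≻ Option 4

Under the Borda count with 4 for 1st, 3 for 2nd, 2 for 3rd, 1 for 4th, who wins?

Option 1

Option 1: 5×4 + 6×3 + 14×3 + 8×2 = 96
Option 2: 5×3 + 6×4 + 14×2 + 8×3 = 91
Option 3: 5×2 + 6×1 + 14×1 + 8×4 = 62
Option 4: 5×1 + 6×2 + 14×4 + 8×1 = 81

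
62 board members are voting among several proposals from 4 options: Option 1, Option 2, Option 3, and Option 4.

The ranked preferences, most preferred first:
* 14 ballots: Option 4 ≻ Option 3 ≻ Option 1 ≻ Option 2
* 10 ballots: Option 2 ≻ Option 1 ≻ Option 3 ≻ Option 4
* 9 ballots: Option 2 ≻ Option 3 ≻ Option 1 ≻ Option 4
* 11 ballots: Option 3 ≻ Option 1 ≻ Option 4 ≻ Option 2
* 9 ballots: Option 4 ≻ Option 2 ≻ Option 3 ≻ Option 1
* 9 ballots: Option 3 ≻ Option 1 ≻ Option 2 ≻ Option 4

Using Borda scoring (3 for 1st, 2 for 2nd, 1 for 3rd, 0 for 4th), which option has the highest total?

Option 1: 14×1 + 10×2 + 9×1 + 11×2 + 9×0 + 9×2 = 83
Option 2: 14×0 + 10×3 + 9×3 + 11×0 + 9×2 + 9×1 = 84
Option 3: 14×2 + 10×1 + 9×2 + 11×3 + 9×1 + 9×3 = 125
Option 4: 14×3 + 10×0 + 9×0 + 11×1 + 9×3 + 9×0 = 80

Option 3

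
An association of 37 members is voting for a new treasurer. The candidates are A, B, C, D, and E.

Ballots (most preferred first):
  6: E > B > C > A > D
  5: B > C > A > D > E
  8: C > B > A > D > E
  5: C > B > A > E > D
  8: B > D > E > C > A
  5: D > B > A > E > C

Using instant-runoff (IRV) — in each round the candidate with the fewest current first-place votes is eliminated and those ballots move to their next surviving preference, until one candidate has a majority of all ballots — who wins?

B

Round 1: A 0, B 13, C 13, D 5, E 6. A eliminated.
Round 2: B 13, C 13, D 5, E 6. D eliminated.
Round 3: B 18, C 13, E 6. E eliminated.
Round 4: B 24, C 13. B has a majority (≥19).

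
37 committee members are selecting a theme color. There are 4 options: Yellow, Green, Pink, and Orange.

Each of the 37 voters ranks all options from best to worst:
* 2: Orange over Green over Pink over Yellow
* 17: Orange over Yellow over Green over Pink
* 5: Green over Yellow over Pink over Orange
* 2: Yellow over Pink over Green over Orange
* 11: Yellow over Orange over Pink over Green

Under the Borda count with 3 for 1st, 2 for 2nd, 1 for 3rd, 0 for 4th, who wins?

Yellow

Yellow: 2×0 + 17×2 + 5×2 + 2×3 + 11×3 = 83
Green: 2×2 + 17×1 + 5×3 + 2×1 + 11×0 = 38
Pink: 2×1 + 17×0 + 5×1 + 2×2 + 11×1 = 22
Orange: 2×3 + 17×3 + 5×0 + 2×0 + 11×2 = 79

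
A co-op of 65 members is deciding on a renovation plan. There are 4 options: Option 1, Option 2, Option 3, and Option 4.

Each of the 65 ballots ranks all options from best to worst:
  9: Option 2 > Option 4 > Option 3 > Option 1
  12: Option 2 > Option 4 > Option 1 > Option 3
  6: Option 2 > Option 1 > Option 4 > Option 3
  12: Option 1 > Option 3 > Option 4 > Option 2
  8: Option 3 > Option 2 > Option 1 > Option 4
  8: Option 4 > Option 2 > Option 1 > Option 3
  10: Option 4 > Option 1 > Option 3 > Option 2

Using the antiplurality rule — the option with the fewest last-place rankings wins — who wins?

Option 4

Last-place votes: Option 1 9, Option 2 22, Option 3 26, Option 4 8.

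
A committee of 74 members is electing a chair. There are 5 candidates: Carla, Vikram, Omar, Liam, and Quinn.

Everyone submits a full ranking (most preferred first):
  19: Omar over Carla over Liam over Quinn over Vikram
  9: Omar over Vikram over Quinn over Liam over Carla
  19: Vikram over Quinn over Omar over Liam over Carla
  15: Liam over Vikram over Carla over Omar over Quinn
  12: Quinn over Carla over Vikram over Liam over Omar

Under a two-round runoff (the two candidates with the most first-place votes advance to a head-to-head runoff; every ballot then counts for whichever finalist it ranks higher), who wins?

Round 1 first-place votes: Carla 0, Vikram 19, Omar 28, Liam 15, Quinn 12. Omar and Vikram advance.
Runoff: Omar is ranked above Vikram on 28 ballots, Vikram above Omar on 46.

Vikram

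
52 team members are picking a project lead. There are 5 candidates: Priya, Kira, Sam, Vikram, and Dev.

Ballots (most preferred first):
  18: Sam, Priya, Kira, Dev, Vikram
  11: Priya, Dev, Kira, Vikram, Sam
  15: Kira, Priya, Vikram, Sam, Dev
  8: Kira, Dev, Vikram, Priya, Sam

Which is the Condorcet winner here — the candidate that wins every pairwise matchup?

Priya vs Kira: 29–23
Priya vs Sam: 34–18
Priya vs Vikram: 44–8
Priya vs Dev: 44–8
Priya beats every other candidate.

Priya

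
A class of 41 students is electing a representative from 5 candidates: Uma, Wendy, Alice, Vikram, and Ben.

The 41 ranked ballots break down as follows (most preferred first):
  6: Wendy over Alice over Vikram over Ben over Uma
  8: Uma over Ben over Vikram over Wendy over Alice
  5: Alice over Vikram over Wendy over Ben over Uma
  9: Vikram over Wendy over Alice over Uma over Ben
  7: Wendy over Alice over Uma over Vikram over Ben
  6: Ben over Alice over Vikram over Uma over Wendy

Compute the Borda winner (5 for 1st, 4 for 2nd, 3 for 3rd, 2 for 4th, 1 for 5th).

Vikram

Uma: 6×1 + 8×5 + 5×1 + 9×2 + 7×3 + 6×2 = 102
Wendy: 6×5 + 8×2 + 5×3 + 9×4 + 7×5 + 6×1 = 138
Alice: 6×4 + 8×1 + 5×5 + 9×3 + 7×4 + 6×4 = 136
Vikram: 6×3 + 8×3 + 5×4 + 9×5 + 7×2 + 6×3 = 139
Ben: 6×2 + 8×4 + 5×2 + 9×1 + 7×1 + 6×5 = 100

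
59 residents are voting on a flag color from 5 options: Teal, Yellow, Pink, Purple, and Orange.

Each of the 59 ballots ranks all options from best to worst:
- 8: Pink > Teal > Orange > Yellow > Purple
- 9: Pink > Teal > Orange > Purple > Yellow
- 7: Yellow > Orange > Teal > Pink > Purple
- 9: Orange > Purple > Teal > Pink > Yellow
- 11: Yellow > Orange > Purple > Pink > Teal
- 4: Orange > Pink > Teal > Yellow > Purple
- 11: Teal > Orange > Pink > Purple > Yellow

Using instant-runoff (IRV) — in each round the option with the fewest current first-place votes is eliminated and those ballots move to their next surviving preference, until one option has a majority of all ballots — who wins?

Orange

Round 1: Teal 11, Yellow 18, Pink 17, Purple 0, Orange 13. Purple eliminated.
Round 2: Teal 11, Yellow 18, Pink 17, Orange 13. Teal eliminated.
Round 3: Yellow 18, Pink 17, Orange 24. Pink eliminated.
Round 4: Yellow 18, Orange 41. Orange has a majority (≥30).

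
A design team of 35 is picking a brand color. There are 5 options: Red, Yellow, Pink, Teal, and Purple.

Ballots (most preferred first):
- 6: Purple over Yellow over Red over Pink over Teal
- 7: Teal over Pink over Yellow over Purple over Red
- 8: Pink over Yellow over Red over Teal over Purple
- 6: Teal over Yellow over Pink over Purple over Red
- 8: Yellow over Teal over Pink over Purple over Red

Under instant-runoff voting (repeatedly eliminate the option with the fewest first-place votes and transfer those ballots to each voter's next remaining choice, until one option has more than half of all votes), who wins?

Yellow

Round 1: Red 0, Yellow 8, Pink 8, Teal 13, Purple 6. Red eliminated.
Round 2: Yellow 8, Pink 8, Teal 13, Purple 6. Purple eliminated.
Round 3: Yellow 14, Pink 8, Teal 13. Pink eliminated.
Round 4: Yellow 22, Teal 13. Yellow has a majority (≥18).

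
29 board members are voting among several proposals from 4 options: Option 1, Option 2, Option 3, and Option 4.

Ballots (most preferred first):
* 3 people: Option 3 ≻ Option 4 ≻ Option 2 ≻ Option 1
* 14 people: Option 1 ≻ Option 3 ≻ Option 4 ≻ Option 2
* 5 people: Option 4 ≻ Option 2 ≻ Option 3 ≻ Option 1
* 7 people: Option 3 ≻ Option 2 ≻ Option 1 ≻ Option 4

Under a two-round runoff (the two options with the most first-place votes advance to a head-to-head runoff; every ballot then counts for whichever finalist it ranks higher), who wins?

Round 1 first-place votes: Option 1 14, Option 2 0, Option 3 10, Option 4 5. Option 1 and Option 3 advance.
Runoff: Option 1 is ranked above Option 3 on 14 ballots, Option 3 above Option 1 on 15.

Option 3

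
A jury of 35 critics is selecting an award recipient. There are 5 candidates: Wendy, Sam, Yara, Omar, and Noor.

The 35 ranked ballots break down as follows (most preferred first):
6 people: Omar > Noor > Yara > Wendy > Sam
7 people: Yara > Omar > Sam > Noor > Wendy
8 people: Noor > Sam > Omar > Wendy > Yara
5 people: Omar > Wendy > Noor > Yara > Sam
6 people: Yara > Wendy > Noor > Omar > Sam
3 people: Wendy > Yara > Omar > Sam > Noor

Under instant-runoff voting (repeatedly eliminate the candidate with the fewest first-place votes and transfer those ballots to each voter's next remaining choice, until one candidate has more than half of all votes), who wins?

Omar

Round 1: Wendy 3, Sam 0, Yara 13, Omar 11, Noor 8. Sam eliminated.
Round 2: Wendy 3, Yara 13, Omar 11, Noor 8. Wendy eliminated.
Round 3: Yara 16, Omar 11, Noor 8. Noor eliminated.
Round 4: Yara 16, Omar 19. Omar has a majority (≥18).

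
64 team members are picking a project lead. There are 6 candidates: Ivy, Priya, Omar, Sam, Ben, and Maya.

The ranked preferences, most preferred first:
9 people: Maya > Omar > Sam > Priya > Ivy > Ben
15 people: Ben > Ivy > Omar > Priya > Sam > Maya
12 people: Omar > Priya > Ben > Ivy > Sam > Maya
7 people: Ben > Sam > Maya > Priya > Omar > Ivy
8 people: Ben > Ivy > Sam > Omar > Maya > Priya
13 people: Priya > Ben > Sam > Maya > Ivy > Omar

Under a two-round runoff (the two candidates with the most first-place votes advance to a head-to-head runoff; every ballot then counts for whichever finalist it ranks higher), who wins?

Priya

Round 1 first-place votes: Ivy 0, Priya 13, Omar 12, Sam 0, Ben 30, Maya 9. Ben and Priya advance.
Runoff: Ben is ranked above Priya on 30 ballots, Priya above Ben on 34.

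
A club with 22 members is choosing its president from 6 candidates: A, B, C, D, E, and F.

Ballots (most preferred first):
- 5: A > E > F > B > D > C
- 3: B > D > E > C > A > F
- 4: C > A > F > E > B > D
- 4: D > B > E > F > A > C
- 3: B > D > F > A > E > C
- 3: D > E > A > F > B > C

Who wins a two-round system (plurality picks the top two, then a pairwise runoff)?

Round 1 first-place votes: A 5, B 6, C 4, D 7, E 0, F 0. D and B advance.
Runoff: D is ranked above B on 7 ballots, B above D on 15.

B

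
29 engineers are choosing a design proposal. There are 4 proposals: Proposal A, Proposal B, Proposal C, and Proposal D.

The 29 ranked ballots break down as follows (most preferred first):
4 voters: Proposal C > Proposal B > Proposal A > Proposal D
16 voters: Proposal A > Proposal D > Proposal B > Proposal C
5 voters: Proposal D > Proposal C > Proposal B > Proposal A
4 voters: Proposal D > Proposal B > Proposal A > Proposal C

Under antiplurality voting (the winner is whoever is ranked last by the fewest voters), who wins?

Last-place votes: Proposal A 5, Proposal B 0, Proposal C 20, Proposal D 4.

Proposal B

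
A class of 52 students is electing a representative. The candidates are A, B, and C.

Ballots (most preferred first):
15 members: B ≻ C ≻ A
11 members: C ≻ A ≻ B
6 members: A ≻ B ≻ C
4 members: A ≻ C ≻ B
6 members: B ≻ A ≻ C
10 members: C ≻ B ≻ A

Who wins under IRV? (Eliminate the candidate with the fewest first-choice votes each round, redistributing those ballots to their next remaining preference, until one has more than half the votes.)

B

Round 1: A 10, B 21, C 21. A eliminated.
Round 2: B 27, C 25. B has a majority (≥27).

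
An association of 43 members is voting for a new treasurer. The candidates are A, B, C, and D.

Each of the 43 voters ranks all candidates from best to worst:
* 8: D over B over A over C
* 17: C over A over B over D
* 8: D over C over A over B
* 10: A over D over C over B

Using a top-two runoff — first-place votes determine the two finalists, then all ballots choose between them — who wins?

D

Round 1 first-place votes: A 10, B 0, C 17, D 16. C and D advance.
Runoff: C is ranked above D on 17 ballots, D above C on 26.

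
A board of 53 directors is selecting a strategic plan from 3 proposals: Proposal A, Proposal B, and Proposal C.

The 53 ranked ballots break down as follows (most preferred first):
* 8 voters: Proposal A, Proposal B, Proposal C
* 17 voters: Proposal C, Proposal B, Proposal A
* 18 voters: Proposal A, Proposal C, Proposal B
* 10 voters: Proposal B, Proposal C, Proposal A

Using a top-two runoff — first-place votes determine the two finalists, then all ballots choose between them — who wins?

Proposal C

Round 1 first-place votes: Proposal A 26, Proposal B 10, Proposal C 17. Proposal A and Proposal C advance.
Runoff: Proposal A is ranked above Proposal C on 26 ballots, Proposal C above Proposal A on 27.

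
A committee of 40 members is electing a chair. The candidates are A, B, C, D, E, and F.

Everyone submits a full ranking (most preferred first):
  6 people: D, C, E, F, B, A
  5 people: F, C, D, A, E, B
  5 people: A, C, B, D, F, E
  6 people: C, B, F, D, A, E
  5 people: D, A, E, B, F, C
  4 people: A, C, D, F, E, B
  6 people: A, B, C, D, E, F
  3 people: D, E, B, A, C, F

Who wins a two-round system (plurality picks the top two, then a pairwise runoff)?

D

Round 1 first-place votes: A 15, B 0, C 6, D 14, E 0, F 5. A and D advance.
Runoff: A is ranked above D on 15 ballots, D above A on 25.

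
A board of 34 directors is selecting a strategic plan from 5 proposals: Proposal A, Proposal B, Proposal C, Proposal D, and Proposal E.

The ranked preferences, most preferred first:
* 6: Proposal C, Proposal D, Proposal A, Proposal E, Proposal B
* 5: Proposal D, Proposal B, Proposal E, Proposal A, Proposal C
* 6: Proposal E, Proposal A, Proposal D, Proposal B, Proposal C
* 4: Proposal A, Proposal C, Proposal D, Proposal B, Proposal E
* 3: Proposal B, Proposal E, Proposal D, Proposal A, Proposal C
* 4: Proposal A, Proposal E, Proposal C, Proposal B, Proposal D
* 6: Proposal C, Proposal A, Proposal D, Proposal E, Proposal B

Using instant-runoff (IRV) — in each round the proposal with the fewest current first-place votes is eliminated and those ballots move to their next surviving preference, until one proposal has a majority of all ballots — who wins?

Proposal E

Round 1: Proposal A 8, Proposal B 3, Proposal C 12, Proposal D 5, Proposal E 6. Proposal B eliminated.
Round 2: Proposal A 8, Proposal C 12, Proposal D 5, Proposal E 9. Proposal D eliminated.
Round 3: Proposal A 8, Proposal C 12, Proposal E 14. Proposal A eliminated.
Round 4: Proposal C 16, Proposal E 18. Proposal E has a majority (≥18).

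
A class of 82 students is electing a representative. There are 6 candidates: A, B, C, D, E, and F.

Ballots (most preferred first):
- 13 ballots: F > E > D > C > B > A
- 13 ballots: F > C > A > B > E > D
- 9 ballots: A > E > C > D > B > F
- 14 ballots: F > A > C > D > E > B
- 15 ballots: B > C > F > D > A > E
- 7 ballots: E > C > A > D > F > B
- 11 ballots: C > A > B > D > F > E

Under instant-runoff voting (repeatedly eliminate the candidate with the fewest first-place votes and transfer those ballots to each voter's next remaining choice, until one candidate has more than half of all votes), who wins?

C

Round 1: A 9, B 15, C 11, D 0, E 7, F 40. D eliminated.
Round 2: A 9, B 15, C 11, E 7, F 40. E eliminated.
Round 3: A 9, B 15, C 18, F 40. A eliminated.
Round 4: B 15, C 27, F 40. B eliminated.
Round 5: C 42, F 40. C has a majority (≥42).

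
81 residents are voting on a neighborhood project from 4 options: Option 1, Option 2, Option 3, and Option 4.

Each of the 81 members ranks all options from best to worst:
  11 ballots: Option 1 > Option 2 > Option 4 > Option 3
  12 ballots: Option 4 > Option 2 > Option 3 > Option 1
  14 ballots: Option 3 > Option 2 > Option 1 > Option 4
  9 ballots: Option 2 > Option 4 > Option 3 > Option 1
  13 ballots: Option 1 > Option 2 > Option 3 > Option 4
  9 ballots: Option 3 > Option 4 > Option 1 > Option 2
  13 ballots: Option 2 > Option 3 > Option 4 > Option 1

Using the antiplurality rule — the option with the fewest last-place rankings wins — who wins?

Option 2

Last-place votes: Option 1 34, Option 2 9, Option 3 11, Option 4 27.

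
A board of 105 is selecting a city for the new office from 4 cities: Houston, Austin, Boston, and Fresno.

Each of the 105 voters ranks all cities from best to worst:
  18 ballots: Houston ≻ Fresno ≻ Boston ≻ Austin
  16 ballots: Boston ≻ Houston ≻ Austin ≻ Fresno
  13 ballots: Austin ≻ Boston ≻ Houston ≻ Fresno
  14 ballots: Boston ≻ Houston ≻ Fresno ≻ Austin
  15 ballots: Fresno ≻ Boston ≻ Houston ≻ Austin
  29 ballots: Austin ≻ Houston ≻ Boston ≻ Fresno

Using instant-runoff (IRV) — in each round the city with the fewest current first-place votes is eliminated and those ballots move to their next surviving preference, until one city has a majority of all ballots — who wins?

Round 1: Houston 18, Austin 42, Boston 30, Fresno 15. Fresno eliminated.
Round 2: Houston 18, Austin 42, Boston 45. Houston eliminated.
Round 3: Austin 42, Boston 63. Boston has a majority (≥53).

Boston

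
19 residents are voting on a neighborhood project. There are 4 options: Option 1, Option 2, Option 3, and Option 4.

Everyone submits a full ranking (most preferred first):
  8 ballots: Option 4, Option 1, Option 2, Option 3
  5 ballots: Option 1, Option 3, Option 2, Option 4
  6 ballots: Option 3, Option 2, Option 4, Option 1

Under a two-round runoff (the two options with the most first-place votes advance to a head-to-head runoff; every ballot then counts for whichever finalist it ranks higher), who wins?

Option 3

Round 1 first-place votes: Option 1 5, Option 2 0, Option 3 6, Option 4 8. Option 4 and Option 3 advance.
Runoff: Option 4 is ranked above Option 3 on 8 ballots, Option 3 above Option 4 on 11.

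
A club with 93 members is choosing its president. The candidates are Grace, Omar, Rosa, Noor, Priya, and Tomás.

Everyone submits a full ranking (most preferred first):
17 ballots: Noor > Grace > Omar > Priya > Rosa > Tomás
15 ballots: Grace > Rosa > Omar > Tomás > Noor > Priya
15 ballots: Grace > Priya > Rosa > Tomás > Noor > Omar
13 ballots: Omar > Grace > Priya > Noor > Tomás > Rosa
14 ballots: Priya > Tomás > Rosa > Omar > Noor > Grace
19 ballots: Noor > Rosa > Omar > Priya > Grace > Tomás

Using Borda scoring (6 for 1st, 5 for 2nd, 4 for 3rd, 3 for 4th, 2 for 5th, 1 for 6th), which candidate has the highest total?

Grace: 17×5 + 15×6 + 15×6 + 13×5 + 14×1 + 19×2 = 382
Omar: 17×4 + 15×4 + 15×1 + 13×6 + 14×3 + 19×4 = 339
Rosa: 17×2 + 15×5 + 15×4 + 13×1 + 14×4 + 19×5 = 333
Noor: 17×6 + 15×2 + 15×2 + 13×3 + 14×2 + 19×6 = 343
Priya: 17×3 + 15×1 + 15×5 + 13×4 + 14×6 + 19×3 = 334
Tomás: 17×1 + 15×3 + 15×3 + 13×2 + 14×5 + 19×1 = 222

Grace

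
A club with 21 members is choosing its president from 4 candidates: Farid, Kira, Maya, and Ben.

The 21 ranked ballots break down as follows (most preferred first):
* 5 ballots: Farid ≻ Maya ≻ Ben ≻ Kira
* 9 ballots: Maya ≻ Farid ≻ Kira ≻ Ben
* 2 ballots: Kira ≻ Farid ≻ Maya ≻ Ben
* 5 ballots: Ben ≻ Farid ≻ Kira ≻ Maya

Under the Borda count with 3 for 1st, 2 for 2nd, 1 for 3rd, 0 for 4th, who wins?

Farid: 5×3 + 9×2 + 2×2 + 5×2 = 47
Kira: 5×0 + 9×1 + 2×3 + 5×1 = 20
Maya: 5×2 + 9×3 + 2×1 + 5×0 = 39
Ben: 5×1 + 9×0 + 2×0 + 5×3 = 20

Farid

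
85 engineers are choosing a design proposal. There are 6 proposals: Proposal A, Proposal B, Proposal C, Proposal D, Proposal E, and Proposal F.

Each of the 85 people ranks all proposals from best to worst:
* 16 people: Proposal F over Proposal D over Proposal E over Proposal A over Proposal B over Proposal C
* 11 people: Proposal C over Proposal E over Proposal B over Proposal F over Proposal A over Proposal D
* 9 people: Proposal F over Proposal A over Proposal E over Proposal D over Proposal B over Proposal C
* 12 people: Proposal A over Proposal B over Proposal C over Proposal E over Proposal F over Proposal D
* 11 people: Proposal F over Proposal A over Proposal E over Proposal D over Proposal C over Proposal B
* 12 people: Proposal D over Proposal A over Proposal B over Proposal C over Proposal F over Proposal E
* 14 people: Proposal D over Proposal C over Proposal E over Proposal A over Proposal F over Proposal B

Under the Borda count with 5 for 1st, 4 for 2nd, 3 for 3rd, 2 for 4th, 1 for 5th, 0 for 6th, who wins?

Proposal A

Proposal A: 16×2 + 11×1 + 9×4 + 12×5 + 11×4 + 12×4 + 14×2 = 259
Proposal B: 16×1 + 11×3 + 9×1 + 12×4 + 11×0 + 12×3 + 14×0 = 142
Proposal C: 16×0 + 11×5 + 9×0 + 12×3 + 11×1 + 12×2 + 14×4 = 182
Proposal D: 16×4 + 11×0 + 9×2 + 12×0 + 11×2 + 12×5 + 14×5 = 234
Proposal E: 16×3 + 11×4 + 9×3 + 12×2 + 11×3 + 12×0 + 14×3 = 218
Proposal F: 16×5 + 11×2 + 9×5 + 12×1 + 11×5 + 12×1 + 14×1 = 240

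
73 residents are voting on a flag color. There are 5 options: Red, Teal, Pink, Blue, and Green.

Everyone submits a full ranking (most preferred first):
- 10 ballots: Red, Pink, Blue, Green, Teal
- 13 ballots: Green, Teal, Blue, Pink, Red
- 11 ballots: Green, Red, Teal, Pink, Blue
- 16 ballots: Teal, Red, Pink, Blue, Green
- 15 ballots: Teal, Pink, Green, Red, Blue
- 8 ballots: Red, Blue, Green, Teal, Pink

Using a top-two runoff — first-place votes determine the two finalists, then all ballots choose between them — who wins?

Round 1 first-place votes: Red 18, Teal 31, Pink 0, Blue 0, Green 24. Teal and Green advance.
Runoff: Teal is ranked above Green on 31 ballots, Green above Teal on 42.

Green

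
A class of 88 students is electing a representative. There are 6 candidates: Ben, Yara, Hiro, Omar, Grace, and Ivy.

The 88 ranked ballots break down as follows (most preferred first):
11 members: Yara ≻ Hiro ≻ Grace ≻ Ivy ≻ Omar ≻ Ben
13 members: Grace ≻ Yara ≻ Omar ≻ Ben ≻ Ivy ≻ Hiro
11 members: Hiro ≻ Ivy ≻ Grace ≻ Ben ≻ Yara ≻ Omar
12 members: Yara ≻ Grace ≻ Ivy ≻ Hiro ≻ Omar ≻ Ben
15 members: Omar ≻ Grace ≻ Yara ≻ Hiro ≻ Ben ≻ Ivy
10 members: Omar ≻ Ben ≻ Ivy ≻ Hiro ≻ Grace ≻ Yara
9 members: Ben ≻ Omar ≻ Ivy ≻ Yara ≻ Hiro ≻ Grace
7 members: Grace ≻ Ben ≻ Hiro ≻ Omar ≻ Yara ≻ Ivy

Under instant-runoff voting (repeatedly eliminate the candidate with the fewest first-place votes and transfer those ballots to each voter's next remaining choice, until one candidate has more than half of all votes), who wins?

Grace

Round 1: Ben 9, Yara 23, Hiro 11, Omar 25, Grace 20, Ivy 0. Ivy eliminated.
Round 2: Ben 9, Yara 23, Hiro 11, Omar 25, Grace 20. Ben eliminated.
Round 3: Yara 23, Hiro 11, Omar 34, Grace 20. Hiro eliminated.
Round 4: Yara 23, Omar 34, Grace 31. Yara eliminated.
Round 5: Omar 34, Grace 54. Grace has a majority (≥45).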